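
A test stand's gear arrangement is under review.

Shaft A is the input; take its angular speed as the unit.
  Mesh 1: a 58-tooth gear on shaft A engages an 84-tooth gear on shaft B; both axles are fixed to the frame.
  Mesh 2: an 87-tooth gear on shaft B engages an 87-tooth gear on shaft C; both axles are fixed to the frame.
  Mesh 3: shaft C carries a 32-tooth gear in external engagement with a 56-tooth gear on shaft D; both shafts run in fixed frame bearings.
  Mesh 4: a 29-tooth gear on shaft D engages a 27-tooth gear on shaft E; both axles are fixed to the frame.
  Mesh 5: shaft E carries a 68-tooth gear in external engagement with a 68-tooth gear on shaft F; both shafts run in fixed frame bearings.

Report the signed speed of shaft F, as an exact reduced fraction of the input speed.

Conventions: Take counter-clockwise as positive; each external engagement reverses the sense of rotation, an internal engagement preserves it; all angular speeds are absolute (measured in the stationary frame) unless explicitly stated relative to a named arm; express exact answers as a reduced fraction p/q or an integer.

5-mesh fixed-axis compound train (all bearings frame-fixed)
mesh 1 [58T→84T]: |ω|/ω_in = 1×58/84 = 29/42, sense flips to −
mesh 2 [87T→87T]: |ω|/ω_in = (29/42)×87/87 = 29/42, sense flips to +
mesh 3 [32T→56T]: |ω|/ω_in = (29/42)×32/56 = 58/147, sense flips to −
mesh 4 [29T→27T]: |ω|/ω_in = (58/147)×29/27 = 1682/3969, sense flips to +
mesh 5 [68T→68T]: |ω|/ω_in = (1682/3969)×68/68 = 1682/3969, sense flips to −
signed output speed (× input speed) = -1682/3969

-1682/3969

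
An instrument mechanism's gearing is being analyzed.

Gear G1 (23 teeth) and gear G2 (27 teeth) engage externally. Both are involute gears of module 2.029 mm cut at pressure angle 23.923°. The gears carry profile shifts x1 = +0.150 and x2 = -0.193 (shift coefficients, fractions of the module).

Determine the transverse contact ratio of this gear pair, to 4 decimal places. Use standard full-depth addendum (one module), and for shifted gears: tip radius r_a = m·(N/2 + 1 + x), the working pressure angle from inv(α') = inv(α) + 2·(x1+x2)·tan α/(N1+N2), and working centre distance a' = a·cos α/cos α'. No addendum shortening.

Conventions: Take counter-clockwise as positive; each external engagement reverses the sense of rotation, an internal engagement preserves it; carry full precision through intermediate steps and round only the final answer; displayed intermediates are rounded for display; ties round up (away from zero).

1.4784

recognized (one external pair, fixed centres): single-mesh tooth geometry, m = 2.029, N1 = 23, N2 = 27
base radii: r_b1 = 21.328948, r_b2 = 25.038330
tip radii: r_a1 = 25.666850, r_a2 = 29.028903
inv(α') = inv(23.923°) + 2·(+0.150-0.193)·tan α/(23+27) = 0.02532120  ⇒  α' = 23.69849°
a' = a·cos α / cos α' = 50.7250·cos 23.923°/cos 23.69849° = 50.637367
action lengths: √(r_a1²−r_b1²) = 14.278066, √(r_a2²−r_b2²) = 14.688745
base pitch p_b = π·m·cos α = 5.826684
CR = (14.278066 + 14.688745 − 50.637367·sin 23.69849°)/5.826684 = 1.478449
contact ratio ≈ 1.4784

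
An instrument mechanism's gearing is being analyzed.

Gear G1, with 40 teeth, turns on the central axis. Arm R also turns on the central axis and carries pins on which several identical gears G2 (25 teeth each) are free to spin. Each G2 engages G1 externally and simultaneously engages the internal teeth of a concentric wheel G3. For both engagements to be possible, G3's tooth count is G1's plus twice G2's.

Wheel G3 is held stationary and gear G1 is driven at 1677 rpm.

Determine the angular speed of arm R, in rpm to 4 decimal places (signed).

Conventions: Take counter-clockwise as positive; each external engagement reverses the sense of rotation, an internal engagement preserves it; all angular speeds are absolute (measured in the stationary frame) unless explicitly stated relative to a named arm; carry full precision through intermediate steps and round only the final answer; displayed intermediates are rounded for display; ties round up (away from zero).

+516.0000 rpm

topology: planetary set — G1 40T / G2 25T / G3 90T, arm = carrier (Willis)
normalise by the input: solve with ω_sun = 1, then scale by 1677 rpm
ring teeth: 40 + 2·25 = 90
40(ω_sun−ω_arm) = −90(ω_ring−ω_arm),  ω_ring = 0, ω_sun = 1
40(1−ω_arm) = −90(0−ω_arm)  ⇒  130·ω_arm = 40  ⇒  ω_arm = 4/13
scale: ω_arm = 4/13 × 1677 rpm = +516.0000 rpm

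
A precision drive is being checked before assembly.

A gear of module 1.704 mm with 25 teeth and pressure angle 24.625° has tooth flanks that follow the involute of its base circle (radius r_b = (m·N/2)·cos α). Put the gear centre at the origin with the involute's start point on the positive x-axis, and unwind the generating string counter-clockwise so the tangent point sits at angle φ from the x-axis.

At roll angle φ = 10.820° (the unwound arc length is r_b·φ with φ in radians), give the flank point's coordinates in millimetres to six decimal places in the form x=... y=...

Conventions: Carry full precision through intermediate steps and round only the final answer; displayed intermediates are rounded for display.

recognized (one wheel, involute flank): single-mesh tooth geometry, m = 1.704, N = 25
pitch radius r_p = m·N/2 = 1.704·25/2 = 21.300000
base radius r_b = r_p·cos α = 21.300000·cos 24.625° = 19.362858
roll angle φ = 10.820° = 0.18884463 rad
x = r_b·(cos φ + φ·sin φ) = 19.705048
y = r_b·(sin φ − φ·cos φ) = 0.043312

x=19.705048 y=0.043312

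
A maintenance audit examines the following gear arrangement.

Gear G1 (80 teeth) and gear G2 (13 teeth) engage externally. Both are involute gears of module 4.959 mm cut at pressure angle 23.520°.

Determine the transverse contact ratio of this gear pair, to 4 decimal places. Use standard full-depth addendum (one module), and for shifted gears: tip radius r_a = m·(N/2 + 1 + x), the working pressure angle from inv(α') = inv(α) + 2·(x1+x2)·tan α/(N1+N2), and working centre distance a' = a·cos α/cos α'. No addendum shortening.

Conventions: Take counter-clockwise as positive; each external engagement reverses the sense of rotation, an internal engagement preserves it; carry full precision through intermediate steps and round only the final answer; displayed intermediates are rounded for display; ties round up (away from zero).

1.5001

topology: single-mesh involute geometry — m = 4.959, 80T/13T pair
base radii: r_b1 = 181.880416, r_b2 = 29.555568
tip radii: r_a1 = 203.319000, r_a2 = 37.192500
no profile shift: α' = α, a' = a
action lengths: √(r_a1²−r_b1²) = 90.874255, √(r_a2²−r_b2²) = 22.577655
base pitch p_b = π·m·cos α = 14.284854
CR = (90.874255 + 22.577655 − 230.593500·sin 23.52000°)/14.284854 = 1.500131
contact ratio ≈ 1.5001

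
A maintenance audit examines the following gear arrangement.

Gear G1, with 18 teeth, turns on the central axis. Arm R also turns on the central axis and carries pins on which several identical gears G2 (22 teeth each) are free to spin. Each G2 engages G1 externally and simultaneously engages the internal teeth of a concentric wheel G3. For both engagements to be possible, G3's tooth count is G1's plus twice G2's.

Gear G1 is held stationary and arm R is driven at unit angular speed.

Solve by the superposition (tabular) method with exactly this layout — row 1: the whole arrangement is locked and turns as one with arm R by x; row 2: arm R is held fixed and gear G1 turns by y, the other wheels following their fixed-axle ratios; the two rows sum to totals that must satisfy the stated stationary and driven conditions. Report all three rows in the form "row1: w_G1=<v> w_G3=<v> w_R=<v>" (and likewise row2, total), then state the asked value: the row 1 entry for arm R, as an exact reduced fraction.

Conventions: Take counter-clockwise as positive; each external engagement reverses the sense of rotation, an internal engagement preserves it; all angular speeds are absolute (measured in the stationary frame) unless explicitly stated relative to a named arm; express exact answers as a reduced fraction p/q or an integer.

class = planetary set [G3 = 18+2·22 = 62; Willis about the carrier]
row 1 — lock + rotate with arm: ω_sun = ω_ring = ω_arm = x
row 2: sun turns y, ring = −(18/62)·y, arm 0
boundary: total ω_sun = x + y = 0 and total ω_arm = x = 1  ⇒  y = -1, x = 1
row 2 ring = −(18/62)·(-1) = 9/31
totals (row 1 + row 2): sun 1 + (-1) = 0, ring 1 + 9/31 = 40/31, arm 1 + 0 = 1
asked cell (row1, arm) = 1

row1: w_G1=1 w_G3=1 w_R=1
row2: w_G1=-1 w_G3=9/31 w_R=0
total: w_G1=0 w_G3=40/31 w_R=1
asked value: 1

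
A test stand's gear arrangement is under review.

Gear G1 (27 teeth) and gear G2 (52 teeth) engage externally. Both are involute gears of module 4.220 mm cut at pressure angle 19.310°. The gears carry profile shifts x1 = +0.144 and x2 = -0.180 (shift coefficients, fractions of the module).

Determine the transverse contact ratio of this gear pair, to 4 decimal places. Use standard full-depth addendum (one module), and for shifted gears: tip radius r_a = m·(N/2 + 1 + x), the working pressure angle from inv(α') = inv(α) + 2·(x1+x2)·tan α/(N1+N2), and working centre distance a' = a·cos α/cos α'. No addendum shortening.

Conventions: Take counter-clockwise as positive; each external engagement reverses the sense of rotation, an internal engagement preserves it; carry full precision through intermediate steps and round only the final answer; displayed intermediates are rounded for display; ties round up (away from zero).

1.7185

single-mesh involute tooth geometry (27T engaging 52T at module 4.220)
base radii: r_b1 = 53.765053, r_b2 = 103.547510
tip radii: r_a1 = 61.797680, r_a2 = 113.180400
inv(α') = inv(19.310°) + 2·(+0.144-0.180)·tan α/(27+52) = 0.01304855  ⇒  α' = 19.15971°
a' = a·cos α / cos α' = 166.6900·cos 19.310°/cos 19.15971° = 166.537510
action lengths: √(r_a1²−r_b1²) = 30.467562, √(r_a2²−r_b2²) = 45.691533
base pitch p_b = π·m·cos α = 12.511696
CR = (30.467562 + 45.691533 − 166.537510·sin 19.15971°)/12.511696 = 1.718478
contact ratio ≈ 1.7185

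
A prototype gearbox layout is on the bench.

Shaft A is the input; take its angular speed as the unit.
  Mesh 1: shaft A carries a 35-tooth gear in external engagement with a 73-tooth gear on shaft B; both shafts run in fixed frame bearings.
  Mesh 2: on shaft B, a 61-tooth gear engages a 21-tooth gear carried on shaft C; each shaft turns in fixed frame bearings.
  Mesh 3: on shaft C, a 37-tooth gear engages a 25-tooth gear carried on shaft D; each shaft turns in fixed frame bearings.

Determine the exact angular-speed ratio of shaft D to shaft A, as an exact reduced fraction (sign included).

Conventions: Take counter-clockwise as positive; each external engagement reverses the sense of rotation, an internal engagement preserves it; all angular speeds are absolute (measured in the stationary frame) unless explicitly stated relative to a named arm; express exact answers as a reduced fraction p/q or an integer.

class = fixed-axis compound train [3 meshes; 3 ratios multiply, 3 sense flips]
mesh 1 [35T→73T]: running ratio 35/73, sense −
mesh 2 [61T→21T]: running ratio 305/219, sense +
mesh 3 [37T→25T]: running ratio 2257/1095, sense −
ω_out/ω_in = -2257/1095

-2257/1095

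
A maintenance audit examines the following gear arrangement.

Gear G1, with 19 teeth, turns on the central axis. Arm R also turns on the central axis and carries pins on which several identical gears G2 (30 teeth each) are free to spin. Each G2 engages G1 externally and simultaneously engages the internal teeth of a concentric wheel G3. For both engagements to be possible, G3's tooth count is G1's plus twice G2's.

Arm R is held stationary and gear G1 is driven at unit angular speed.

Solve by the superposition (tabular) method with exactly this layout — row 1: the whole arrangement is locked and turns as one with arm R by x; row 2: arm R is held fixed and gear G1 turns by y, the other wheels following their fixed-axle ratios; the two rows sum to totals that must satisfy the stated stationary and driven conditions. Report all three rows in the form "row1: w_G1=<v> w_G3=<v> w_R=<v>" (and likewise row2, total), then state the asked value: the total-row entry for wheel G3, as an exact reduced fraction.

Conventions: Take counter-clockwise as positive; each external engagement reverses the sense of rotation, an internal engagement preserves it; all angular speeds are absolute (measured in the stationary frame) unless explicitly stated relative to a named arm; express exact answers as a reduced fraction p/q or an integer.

row1: w_G1=0 w_G3=0 w_R=0
row2: w_G1=1 w_G3=-19/79 w_R=0
total: w_G1=1 w_G3=-19/79 w_R=0
asked value: -19/79

topology: planetary set — G1 19T / G2 30T / G3 79T, arm = carrier (Willis)
row 1 (train locked, turned with arm): all members turn x
row 2 (arm held, sun turns y): ω_ring = −(19/79)·y, ω_arm = 0
boundary: total ω_arm = x = 0 and total ω_sun = x + y = 1  ⇒  y = 1, x = 0
row 2 ring = −(19/79)·1 = -19/79
totals (row 1 + row 2): sun 0 + 1 = 1, ring 0 + (-19/79) = -19/79, arm 0 + 0 = 0
asked cell (total, ring) = -19/79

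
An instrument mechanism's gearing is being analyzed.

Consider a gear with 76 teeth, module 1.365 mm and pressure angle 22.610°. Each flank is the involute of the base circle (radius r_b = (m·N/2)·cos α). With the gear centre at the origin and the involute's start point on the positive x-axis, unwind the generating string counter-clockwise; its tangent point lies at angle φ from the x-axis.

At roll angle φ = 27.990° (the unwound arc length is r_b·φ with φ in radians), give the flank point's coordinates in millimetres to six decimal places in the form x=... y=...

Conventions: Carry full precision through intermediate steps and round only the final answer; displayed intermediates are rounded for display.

recognized (one wheel, involute flank): single-mesh tooth geometry, m = 1.365, N = 76
pitch radius r_p = m·N/2 = 1.365·76/2 = 51.870000
base radius r_b = r_p·cos α = 51.870000·cos 22.610° = 47.883434
roll angle φ = 27.990° = 0.48851766 rad
x = r_b·(cos φ + φ·sin φ) = 53.260714
y = r_b·(sin φ − φ·cos φ) = 1.816790

x=53.260714 y=1.816790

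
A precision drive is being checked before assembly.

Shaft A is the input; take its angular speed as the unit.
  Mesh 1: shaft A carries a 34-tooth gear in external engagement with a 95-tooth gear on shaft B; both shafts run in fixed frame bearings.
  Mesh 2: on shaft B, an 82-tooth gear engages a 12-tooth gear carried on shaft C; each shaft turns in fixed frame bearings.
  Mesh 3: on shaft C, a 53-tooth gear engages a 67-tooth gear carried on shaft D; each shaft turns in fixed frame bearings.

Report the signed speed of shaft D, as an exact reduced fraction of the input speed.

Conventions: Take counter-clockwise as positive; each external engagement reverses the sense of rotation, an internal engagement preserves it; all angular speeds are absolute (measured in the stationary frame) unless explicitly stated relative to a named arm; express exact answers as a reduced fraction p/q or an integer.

3-mesh fixed-axis compound train (all bearings frame-fixed)
mesh 1 [34T→95T]: |ω|/ω_in = 1×34/95 = 34/95, sense flips to −
mesh 2 [82T→12T]: |ω|/ω_in = (34/95)×82/12 = 697/285, sense flips to +
mesh 3 [53T→67T]: |ω|/ω_in = (697/285)×53/67 = 36941/19095, sense flips to −
signed output speed (× input speed) = -36941/19095

-36941/19095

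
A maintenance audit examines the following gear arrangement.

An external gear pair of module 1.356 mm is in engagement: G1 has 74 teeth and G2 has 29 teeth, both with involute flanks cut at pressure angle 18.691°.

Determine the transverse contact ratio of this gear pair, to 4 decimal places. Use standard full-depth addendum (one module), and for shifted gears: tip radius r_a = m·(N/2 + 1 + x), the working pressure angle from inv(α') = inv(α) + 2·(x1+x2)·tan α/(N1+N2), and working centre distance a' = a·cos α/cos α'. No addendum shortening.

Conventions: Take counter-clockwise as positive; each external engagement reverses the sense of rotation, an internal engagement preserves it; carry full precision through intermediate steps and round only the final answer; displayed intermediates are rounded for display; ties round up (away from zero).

single-mesh involute tooth geometry (74T engaging 29T at module 1.356)
base radii: r_b1 = 47.525960, r_b2 = 18.625038
tip radii: r_a1 = 51.528000, r_a2 = 21.018000
no profile shift: α' = α, a' = a
action lengths: √(r_a1²−r_b1²) = 19.910246, √(r_a2²−r_b2²) = 9.739829
base pitch p_b = π·m·cos α = 4.035330
CR = (19.910246 + 9.739829 − 69.834000·sin 18.69100°)/4.035330 = 1.801780
contact ratio ≈ 1.8018

1.8018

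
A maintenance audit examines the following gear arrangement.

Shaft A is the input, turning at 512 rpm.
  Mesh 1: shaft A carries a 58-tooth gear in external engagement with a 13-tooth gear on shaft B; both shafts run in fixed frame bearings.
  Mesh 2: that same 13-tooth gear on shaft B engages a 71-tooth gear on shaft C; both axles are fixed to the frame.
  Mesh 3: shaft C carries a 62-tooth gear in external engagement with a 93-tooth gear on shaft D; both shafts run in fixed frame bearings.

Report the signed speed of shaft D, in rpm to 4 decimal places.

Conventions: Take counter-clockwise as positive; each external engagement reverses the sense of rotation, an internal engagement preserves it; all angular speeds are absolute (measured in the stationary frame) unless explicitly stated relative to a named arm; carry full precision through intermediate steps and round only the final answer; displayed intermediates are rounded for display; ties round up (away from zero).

-278.8357 rpm

3-mesh fixed-axis compound train (all bearings frame-fixed)
mesh 1 [58T→13T]: ω = 512.0000×58/13 = 2284.3077 rpm, sense flips to −
mesh 2 [13T→71T]: ω = 2284.3077×13/71 = 418.2535 rpm, sense flips to +
mesh 3 [62T→93T]: ω = 418.2535×62/93 = 278.8357 rpm, sense flips to −
signed output speed = -278.8357 rpm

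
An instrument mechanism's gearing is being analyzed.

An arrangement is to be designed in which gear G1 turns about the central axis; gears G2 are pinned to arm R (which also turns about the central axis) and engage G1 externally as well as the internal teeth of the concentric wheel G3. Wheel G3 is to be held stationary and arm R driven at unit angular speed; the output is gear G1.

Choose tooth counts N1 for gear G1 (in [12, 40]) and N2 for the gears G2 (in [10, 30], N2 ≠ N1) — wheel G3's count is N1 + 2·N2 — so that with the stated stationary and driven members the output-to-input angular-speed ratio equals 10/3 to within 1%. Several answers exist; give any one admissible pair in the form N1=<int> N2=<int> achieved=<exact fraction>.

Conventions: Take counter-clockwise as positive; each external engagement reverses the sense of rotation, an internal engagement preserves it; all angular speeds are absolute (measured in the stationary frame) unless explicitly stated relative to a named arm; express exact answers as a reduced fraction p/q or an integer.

planetary set to be sized for 10/3 (Willis relation)
Willis with ω_ring = 0: ω_sun/ω_arm = (N1+N3)/N1; set equal to 10/3  ⇒  N3/N1 = 10/3 − 1 = 7/3
N3 = N1 + 2·N2  ⇒  N2/N1 = (N3/N1 − 1)/2 = (7/3 − 1)/2 = 2/3
smallest multiple with N1 ≥ 12 and N2 ≥ 10: k = 5  ⇒  N1 = 5·3 = 15, N2 = 5·2 = 10 (N1 ≤ 40, N2 ≤ 30, N2 ≠ N1 ✓), N3 = 15 + 2·10 = 35
check: (N1+N3)/N1 with N1 = 15, N3 = 35 gives 10/3; |achieved − target| = 0 ≤ 1/30 ✓

N1=15 N2=10 achieved=10/3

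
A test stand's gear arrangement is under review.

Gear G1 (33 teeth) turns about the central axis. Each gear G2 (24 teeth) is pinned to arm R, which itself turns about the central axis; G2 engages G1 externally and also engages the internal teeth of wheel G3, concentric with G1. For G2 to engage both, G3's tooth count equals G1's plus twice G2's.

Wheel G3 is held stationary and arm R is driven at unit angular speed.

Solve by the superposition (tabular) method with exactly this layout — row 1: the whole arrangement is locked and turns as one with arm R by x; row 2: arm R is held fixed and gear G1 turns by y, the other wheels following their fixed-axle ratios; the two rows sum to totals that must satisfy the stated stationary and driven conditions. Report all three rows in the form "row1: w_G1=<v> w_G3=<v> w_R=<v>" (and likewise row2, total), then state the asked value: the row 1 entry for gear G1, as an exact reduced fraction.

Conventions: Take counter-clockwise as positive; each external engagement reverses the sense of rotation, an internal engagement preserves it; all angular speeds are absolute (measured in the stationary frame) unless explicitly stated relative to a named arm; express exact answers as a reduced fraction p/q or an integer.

planetary set (33T centre, 24T on arm, 81T internal) — Willis relation
superposition row 1 [locked train]: every member turns x
row 2 — arm fixed, fixed-axis ratios: sun y, ring −(33/81)·y, arm 0
boundary: total ω_ring = x − (33/81)·y = 0 and total ω_arm = x = 1  ⇒  y = 27/11, x = 1
row 2 ring = −(33/81)·27/11 = -1
totals (row 1 + row 2): sun 1 + 27/11 = 38/11, ring 1 + (-1) = 0, arm 1 + 0 = 1
asked cell (row1, sun) = 1

row1: w_G1=1 w_G3=1 w_R=1
row2: w_G1=27/11 w_G3=-1 w_R=0
total: w_G1=38/11 w_G3=0 w_R=1
asked value: 1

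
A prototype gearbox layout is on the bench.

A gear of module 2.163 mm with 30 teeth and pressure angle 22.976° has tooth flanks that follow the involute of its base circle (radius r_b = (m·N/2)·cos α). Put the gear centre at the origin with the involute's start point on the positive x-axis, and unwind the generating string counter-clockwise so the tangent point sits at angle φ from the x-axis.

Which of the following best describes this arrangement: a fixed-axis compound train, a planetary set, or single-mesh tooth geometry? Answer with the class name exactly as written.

single-mesh tooth geometry

recognized (one wheel, involute flank): single-mesh tooth geometry, m = 2.163, N = 30
classification: single-mesh tooth geometry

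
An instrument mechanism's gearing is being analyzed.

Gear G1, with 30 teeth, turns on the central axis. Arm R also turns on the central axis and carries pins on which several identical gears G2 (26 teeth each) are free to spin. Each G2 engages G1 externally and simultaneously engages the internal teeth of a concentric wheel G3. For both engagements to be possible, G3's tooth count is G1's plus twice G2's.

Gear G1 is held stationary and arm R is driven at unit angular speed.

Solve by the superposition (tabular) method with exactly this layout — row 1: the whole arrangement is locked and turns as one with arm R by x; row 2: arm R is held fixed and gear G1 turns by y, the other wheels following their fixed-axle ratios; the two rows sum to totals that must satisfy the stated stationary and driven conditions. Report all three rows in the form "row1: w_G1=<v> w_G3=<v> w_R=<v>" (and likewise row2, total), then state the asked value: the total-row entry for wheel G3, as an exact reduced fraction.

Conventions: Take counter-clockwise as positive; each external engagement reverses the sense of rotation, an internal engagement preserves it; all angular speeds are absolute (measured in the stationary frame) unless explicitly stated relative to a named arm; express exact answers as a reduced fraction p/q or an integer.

recognized (axles ride arm R): planetary set, 30/26/82 teeth
row 1 — lock + rotate with arm: ω_sun = ω_ring = ω_arm = x
row 2 — arm fixed, fixed-axis ratios: sun y, ring −(30/82)·y, arm 0
boundary: total ω_sun = x + y = 0 and total ω_arm = x = 1  ⇒  y = -1, x = 1
row 2 ring = −(30/82)·(-1) = 15/41
totals (row 1 + row 2): sun 1 + (-1) = 0, ring 1 + 15/41 = 56/41, arm 1 + 0 = 1
asked cell (total, ring) = 56/41

row1: w_G1=1 w_G3=1 w_R=1
row2: w_G1=-1 w_G3=15/41 w_R=0
total: w_G1=0 w_G3=56/41 w_R=1
asked value: 56/41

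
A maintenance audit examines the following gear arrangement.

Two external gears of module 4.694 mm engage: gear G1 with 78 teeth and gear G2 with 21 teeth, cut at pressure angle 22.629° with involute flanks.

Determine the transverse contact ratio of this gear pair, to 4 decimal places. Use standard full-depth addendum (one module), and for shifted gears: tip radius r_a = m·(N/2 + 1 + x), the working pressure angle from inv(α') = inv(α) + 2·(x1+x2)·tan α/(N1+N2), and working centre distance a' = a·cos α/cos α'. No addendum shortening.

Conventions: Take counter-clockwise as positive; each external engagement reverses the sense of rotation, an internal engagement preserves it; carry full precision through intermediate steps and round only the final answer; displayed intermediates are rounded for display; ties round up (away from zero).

topology: single-mesh involute geometry — m = 4.694, 78T/21T pair
base radii: r_b1 = 168.972772, r_b2 = 45.492669
tip radii: r_a1 = 187.760000, r_a2 = 53.981000
no profile shift: α' = α, a' = a
action lengths: √(r_a1²−r_b1²) = 81.865866, √(r_a2²−r_b2²) = 29.057966
base pitch p_b = π·m·cos α = 13.611375
CR = (81.865866 + 29.057966 − 232.353000·sin 22.62900°)/13.611375 = 1.581258
contact ratio ≈ 1.5813

1.5813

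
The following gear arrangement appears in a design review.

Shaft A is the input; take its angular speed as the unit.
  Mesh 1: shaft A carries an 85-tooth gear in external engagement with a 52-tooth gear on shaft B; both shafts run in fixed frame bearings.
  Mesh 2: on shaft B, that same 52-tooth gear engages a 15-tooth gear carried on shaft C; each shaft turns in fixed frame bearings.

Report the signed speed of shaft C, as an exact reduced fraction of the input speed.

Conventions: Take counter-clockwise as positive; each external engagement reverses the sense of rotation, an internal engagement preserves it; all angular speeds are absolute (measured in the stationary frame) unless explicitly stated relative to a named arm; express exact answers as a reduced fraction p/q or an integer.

2-mesh fixed-axis compound train (all bearings frame-fixed)
mesh 1 [85T→52T]: |ω|/ω_in = 1×85/52 = 85/52, sense flips to −
mesh 2 [52T→15T]: |ω|/ω_in = (85/52)×52/15 = 17/3, sense flips to +
signed output speed (× input speed) = 17/3

17/3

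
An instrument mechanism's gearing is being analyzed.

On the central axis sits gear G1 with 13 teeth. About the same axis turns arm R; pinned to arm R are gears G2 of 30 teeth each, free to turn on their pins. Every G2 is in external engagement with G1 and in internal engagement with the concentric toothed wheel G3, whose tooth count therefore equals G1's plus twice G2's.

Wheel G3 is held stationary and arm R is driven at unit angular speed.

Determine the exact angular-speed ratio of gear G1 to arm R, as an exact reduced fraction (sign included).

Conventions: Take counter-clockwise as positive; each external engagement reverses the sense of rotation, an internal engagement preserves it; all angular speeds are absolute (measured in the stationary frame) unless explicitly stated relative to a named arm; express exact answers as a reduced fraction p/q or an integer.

86/13

topology: planetary set — G1 13T / G2 30T / G3 73T, arm = carrier (Willis)
ring teeth: 13 + 2·30 = 73
13(ω_sun−ω_arm) = −73(ω_ring−ω_arm),  ω_ring = 0, ω_arm = 1
ω_sun = 1 − (73/13)(0−1) = 86/13
ω_out/ω_in = 86/13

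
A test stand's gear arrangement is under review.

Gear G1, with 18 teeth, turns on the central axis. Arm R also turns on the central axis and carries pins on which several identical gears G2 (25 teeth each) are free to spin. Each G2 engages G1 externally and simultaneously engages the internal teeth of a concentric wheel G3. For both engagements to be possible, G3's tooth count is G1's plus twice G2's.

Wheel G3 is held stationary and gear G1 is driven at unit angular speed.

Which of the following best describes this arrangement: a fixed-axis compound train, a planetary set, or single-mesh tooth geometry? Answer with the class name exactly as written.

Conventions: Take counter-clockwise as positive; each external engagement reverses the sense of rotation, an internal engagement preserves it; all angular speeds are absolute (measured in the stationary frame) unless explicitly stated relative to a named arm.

class = planetary set [G3 = 18+2·25 = 68; Willis about the carrier]
classification: planetary set

planetary set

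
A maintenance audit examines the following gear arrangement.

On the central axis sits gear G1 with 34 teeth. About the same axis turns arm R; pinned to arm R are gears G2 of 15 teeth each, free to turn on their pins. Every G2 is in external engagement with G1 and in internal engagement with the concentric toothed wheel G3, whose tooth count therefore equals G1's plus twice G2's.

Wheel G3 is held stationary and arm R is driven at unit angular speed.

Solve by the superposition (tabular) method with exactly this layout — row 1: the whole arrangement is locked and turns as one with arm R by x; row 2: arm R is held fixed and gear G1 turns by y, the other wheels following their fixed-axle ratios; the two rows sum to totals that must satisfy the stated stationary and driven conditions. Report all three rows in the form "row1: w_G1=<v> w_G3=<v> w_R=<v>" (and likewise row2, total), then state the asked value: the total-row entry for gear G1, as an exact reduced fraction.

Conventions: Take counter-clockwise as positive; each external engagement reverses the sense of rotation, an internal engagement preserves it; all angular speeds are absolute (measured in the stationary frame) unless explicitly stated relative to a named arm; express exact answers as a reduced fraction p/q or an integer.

class = planetary set [G3 = 34+2·15 = 64; Willis about the carrier]
row 1 — lock + rotate with arm: ω_sun = ω_ring = ω_arm = x
row 2: sun turns y, ring = −(34/64)·y, arm 0
boundary: total ω_ring = x − (34/64)·y = 0 and total ω_arm = x = 1  ⇒  y = 32/17, x = 1
row 2 ring = −(34/64)·32/17 = -1
totals (row 1 + row 2): sun 1 + 32/17 = 49/17, ring 1 + (-1) = 0, arm 1 + 0 = 1
asked cell (total, sun) = 49/17

row1: w_G1=1 w_G3=1 w_R=1
row2: w_G1=32/17 w_G3=-1 w_R=0
total: w_G1=49/17 w_G3=0 w_R=1
asked value: 49/17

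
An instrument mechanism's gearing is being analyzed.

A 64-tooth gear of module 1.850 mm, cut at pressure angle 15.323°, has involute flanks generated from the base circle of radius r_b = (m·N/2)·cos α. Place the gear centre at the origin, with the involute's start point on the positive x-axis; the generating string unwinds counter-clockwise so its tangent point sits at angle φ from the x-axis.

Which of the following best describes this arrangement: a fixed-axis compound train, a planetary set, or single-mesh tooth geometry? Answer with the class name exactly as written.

class = single-mesh tooth geometry [base-circle involute, m = 1.850, 64T]
classification: single-mesh tooth geometry

single-mesh tooth geometry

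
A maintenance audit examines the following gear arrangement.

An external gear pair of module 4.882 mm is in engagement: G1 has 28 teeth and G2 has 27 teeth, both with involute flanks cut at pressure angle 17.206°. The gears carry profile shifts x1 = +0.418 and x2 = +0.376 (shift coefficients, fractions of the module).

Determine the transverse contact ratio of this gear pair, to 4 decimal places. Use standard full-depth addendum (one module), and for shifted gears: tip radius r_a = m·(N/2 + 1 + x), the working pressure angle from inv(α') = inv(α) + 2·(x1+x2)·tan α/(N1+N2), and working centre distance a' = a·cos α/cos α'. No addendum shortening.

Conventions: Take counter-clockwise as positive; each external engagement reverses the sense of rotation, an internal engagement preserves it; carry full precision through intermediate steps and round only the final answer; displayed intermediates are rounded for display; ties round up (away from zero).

1.6031

class = single-mesh tooth geometry [involute pair 28T × 27T, m = 4.882]
base radii: r_b1 = 65.289249, r_b2 = 62.957490
tip radii: r_a1 = 75.270676, r_a2 = 72.624632
inv(α') = inv(17.206°) + 2·(+0.418+0.376)·tan α/(28+27) = 0.01830603  ⇒  α' = 21.36666°
a' = a·cos α / cos α' = 134.2550·cos 17.206°/cos 21.36666° = 137.711957
action lengths: √(r_a1²−r_b1²) = 37.456490, √(r_a2²−r_b2²) = 36.203476
base pitch p_b = π·m·cos α = 14.650873
CR = (37.456490 + 36.203476 − 137.711957·sin 21.36666°)/14.650873 = 1.603092
contact ratio ≈ 1.6031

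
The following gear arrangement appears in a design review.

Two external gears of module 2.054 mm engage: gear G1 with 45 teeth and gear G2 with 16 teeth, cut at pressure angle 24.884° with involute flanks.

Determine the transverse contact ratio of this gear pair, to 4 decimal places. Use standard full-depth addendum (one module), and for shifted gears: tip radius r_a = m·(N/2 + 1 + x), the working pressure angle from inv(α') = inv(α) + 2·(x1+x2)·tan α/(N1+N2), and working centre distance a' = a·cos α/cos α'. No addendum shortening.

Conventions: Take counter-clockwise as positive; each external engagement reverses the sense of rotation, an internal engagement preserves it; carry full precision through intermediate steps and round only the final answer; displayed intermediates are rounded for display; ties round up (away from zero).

topology: single-mesh involute geometry — m = 2.054, 45T/16T pair
base radii: r_b1 = 41.924471, r_b2 = 14.906479
tip radii: r_a1 = 48.269000, r_a2 = 18.486000
no profile shift: α' = α, a' = a
action lengths: √(r_a1²−r_b1²) = 23.921435, √(r_a2²−r_b2²) = 10.932936
base pitch p_b = π·m·cos α = 5.853760
CR = (23.921435 + 10.932936 − 62.647000·sin 24.88400°)/5.853760 = 1.450966
contact ratio ≈ 1.4510

1.4510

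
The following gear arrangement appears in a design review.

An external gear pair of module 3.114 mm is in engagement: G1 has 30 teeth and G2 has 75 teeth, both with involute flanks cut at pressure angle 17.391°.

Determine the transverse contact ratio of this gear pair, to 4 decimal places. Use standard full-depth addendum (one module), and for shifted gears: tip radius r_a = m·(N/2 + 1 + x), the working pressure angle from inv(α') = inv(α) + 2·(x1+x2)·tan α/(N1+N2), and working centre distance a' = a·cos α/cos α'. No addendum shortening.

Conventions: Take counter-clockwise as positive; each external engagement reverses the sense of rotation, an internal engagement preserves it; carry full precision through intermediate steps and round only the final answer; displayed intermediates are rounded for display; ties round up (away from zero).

recognized (one external pair, fixed centres): single-mesh tooth geometry, m = 3.114, N1 = 30, N2 = 75
base radii: r_b1 = 44.574759, r_b2 = 111.436898
tip radii: r_a1 = 49.824000, r_a2 = 119.889000
no profile shift: α' = α, a' = a
action lengths: √(r_a1²−r_b1²) = 22.260319, √(r_a2²−r_b2²) = 44.217531
base pitch p_b = π·m·cos α = 9.335716
CR = (22.260319 + 44.217531 − 163.485000·sin 17.39100°)/9.335716 = 1.886697
contact ratio ≈ 1.8867

1.8867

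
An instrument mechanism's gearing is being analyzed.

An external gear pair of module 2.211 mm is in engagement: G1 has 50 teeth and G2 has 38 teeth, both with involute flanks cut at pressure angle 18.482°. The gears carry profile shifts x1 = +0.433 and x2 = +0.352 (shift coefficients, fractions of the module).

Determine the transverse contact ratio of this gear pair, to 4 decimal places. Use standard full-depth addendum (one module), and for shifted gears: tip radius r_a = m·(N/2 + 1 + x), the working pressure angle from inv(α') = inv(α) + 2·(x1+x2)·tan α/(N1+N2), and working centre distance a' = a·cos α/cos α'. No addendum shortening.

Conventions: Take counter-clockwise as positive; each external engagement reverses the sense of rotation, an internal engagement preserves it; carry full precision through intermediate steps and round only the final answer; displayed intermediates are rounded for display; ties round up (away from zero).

topology: single-mesh involute geometry — m = 2.211, 50T/38T pair
base radii: r_b1 = 52.424097, r_b2 = 39.842314
tip radii: r_a1 = 58.443363, r_a2 = 44.998272
inv(α') = inv(18.482°) + 2·(+0.433+0.352)·tan α/(50+38) = 0.01763753  ⇒  α' = 21.11312°
a' = a·cos α / cos α' = 97.2840·cos 18.482°/cos 21.11312° = 98.905854
action lengths: √(r_a1²−r_b1²) = 25.832938, √(r_a2²−r_b2²) = 20.914935
base pitch p_b = π·m·cos α = 6.587806
CR = (25.832938 + 20.914935 − 98.905854·sin 21.11312°)/6.587806 = 1.688112
contact ratio ≈ 1.6881

1.6881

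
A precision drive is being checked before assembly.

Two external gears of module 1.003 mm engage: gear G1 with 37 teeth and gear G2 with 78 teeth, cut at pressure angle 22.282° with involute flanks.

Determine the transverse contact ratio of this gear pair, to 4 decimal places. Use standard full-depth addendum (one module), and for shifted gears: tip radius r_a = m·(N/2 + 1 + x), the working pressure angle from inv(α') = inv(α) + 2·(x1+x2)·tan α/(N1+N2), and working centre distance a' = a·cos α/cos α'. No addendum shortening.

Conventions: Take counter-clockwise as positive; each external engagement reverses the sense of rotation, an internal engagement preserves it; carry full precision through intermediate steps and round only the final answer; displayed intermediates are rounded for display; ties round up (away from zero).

recognized (one external pair, fixed centres): single-mesh tooth geometry, m = 1.003, N1 = 37, N2 = 78
base radii: r_b1 = 17.169940, r_b2 = 36.196090
tip radii: r_a1 = 19.558500, r_a2 = 40.120000
no profile shift: α' = α, a' = a
action lengths: √(r_a1²−r_b1²) = 9.366327, √(r_a2²−r_b2²) = 17.304840
base pitch p_b = π·m·cos α = 2.915727
CR = (9.366327 + 17.304840 − 57.672500·sin 22.28200°)/2.915727 = 1.647529
contact ratio ≈ 1.6475

1.6475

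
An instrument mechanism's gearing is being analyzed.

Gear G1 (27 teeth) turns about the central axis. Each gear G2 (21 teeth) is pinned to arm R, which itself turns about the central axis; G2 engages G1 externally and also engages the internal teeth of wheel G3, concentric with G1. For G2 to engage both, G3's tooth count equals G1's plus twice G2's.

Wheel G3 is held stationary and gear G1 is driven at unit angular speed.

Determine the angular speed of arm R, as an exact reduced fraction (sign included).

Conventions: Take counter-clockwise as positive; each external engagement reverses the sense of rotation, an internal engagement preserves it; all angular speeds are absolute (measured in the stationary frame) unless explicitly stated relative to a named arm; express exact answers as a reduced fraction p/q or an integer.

9/32

planetary set (27T centre, 21T on arm, 69T internal) — Willis relation
ring teeth: 27 + 2·21 = 69
27(ω_sun−ω_arm) = −69(ω_ring−ω_arm),  ω_ring = 0, ω_sun = 1
27(1−ω_arm) = −69(0−ω_arm)  ⇒  96·ω_arm = 27  ⇒  ω_arm = 9/32
exact speed ratio = 9/32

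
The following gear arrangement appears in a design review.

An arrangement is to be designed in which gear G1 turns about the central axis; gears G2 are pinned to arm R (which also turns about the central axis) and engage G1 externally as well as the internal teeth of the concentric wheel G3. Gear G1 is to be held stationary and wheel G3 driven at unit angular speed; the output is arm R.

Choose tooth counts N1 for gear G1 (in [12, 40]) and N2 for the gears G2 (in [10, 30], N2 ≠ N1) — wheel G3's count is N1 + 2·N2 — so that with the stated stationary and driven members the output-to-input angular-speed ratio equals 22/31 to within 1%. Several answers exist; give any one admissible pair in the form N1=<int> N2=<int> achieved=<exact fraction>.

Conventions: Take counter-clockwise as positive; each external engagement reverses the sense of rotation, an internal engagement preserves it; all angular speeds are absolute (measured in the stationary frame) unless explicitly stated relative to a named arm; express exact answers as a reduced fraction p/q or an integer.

N1=18 N2=13 achieved=22/31

planetary set to be sized for 22/31 (Willis relation)
Willis with ω_sun = 0: ω_arm/ω_ring = N3/(N1+N3); set equal to 22/31  ⇒  N3/N1 = (22/31)/(1 − 22/31) = 22/9
N3 = N1 + 2·N2  ⇒  N2/N1 = (N3/N1 − 1)/2 = (22/9 − 1)/2 = 13/18
smallest multiple with N1 ≥ 12 and N2 ≥ 10: k = 1  ⇒  N1 = 1·18 = 18, N2 = 1·13 = 13 (N1 ≤ 40, N2 ≤ 30, N2 ≠ N1 ✓), N3 = 18 + 2·13 = 44
check: N3/(N1+N3) with N1 = 18, N3 = 44 gives 22/31; |achieved − target| = 0 ≤ 11/1550 ✓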